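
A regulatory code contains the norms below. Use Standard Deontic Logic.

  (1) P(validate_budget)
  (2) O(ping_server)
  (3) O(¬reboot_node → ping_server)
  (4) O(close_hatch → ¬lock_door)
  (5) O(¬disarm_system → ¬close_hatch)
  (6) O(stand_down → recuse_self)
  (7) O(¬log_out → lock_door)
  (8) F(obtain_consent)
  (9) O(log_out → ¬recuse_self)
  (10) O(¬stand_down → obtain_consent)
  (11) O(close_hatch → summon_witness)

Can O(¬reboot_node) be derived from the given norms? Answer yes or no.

No

Premise 3 is O(¬reboot_node → ping_server); even if O(ping_server) held, inferring O(¬reboot_node) would be affirming the consequent — invalid.
No other premise forces O(¬reboot_node). An ideal world satisfying every premise can still have ¬reboot_node false, so O(¬reboot_node) is not derivable.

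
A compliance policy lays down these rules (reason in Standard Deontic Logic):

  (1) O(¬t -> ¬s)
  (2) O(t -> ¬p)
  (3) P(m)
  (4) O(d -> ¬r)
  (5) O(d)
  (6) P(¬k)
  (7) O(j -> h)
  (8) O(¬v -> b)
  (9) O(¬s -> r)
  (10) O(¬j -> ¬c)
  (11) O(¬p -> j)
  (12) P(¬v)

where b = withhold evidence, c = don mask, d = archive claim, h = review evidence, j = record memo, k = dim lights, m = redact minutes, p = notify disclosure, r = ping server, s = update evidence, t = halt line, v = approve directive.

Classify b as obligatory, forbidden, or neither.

Premise 8 is O(¬v -> b), but O(¬v) is not derivable from the premises (the permission P(¬v) asserts only ¬O(v), not O(¬v)), so it does not yield O(b).
No premise or chain of K-axiom applications forces O(b), and none forces O(¬b). So b is neither obligatory nor forbidden under these norms.

Neither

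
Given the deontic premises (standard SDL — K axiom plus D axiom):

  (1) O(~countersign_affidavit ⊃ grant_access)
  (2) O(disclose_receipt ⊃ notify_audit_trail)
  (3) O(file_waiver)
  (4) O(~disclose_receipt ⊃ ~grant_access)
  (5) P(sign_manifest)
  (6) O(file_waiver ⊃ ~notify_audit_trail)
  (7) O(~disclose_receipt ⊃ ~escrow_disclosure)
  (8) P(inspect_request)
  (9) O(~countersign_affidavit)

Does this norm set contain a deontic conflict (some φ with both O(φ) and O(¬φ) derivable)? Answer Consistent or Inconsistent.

Inconsistent

Premise 9 states O(~countersign_affidavit) outright.
Applying K to premise 1 (O(~countersign_affidavit ⊃ grant_access)) and O(~countersign_affidavit) yields O(grant_access).
Premise 4, O(~disclose_receipt ⊃ ~grant_access), contraposes to O(grant_access ⊃ disclose_receipt); with O(grant_access) we get O(disclose_receipt).
With premise 2, O(disclose_receipt ⊃ notify_audit_trail), the K-axiom yields O(notify_audit_trail).
Premise 6, O(file_waiver ⊃ ~notify_audit_trail), contraposes to O(notify_audit_trail ⊃ ~file_waiver); with O(notify_audit_trail) we get O(~file_waiver).
Yet premise 3 states O(file_waiver).
We now have both O(~file_waiver) and O(file_waiver) — file_waiver is simultaneously obligatory and forbidden, violating the D-axiom.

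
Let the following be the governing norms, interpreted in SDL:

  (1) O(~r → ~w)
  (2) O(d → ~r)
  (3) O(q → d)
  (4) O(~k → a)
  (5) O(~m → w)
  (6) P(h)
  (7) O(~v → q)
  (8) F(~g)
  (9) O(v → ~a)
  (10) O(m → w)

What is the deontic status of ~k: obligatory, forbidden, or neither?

Premises 10 and 5 are O(m → w) and O(~m → w); every ideal world satisfies m or ~m, so in either case w holds — hence O(w).
Premise 1 is O(~r → ~w); contrapositively O(w → r). Since O(w) holds, K gives O(r).
Premise 2 is O(d → ~r); contrapositively O(r → ~d). Since O(r) holds, K gives O(~d).
Premise 3, O(q → d), contraposes to O(~d → ~q); with O(~d) we get O(~q).
Premise 7, O(~v → q), contraposes to O(~q → v); with O(~q) we get O(v).
With premise 9, O(v → ~a), the K-axiom yields O(~a).
Premise 4 is O(~k → a); contrapositively O(~a → k). Since O(~a) holds, K gives O(k).
Premises 6, 8 do not contribute to this derivation.
Thus O(k), which is F(~k): ~k is forbidden.

Forbidden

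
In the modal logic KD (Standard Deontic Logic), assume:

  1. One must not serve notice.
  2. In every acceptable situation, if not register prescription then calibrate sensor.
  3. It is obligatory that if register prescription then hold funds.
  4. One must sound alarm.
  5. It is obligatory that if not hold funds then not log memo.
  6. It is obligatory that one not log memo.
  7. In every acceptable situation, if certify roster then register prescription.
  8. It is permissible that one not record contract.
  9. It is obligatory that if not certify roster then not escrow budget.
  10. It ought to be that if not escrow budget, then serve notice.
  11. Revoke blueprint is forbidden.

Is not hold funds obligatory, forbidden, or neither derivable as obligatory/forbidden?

Premise 1 is F(serve_notice), i.e. O(¬serve_notice).
Premise 10 is O(¬escrow_budget → serve_notice); contrapositively O(¬serve_notice → escrow_budget). Since O(¬serve_notice) holds, K gives O(escrow_budget).
Premise 9, O(¬certify_roster → ¬escrow_budget), contraposes to O(escrow_budget → certify_roster); with O(escrow_budget) we get O(certify_roster).
From O(certify_roster) and premise 7, O(certify_roster → register_prescription), we obtain O(register_prescription).
With premise 3, O(register_prescription → hold_funds), the K-axiom yields O(hold_funds).
Premises 2, 4, 5, 6, 8, 11 do not contribute to this derivation.
Thus O(hold_funds), which is F(¬hold_funds): ¬hold_funds is forbidden.

Forbidden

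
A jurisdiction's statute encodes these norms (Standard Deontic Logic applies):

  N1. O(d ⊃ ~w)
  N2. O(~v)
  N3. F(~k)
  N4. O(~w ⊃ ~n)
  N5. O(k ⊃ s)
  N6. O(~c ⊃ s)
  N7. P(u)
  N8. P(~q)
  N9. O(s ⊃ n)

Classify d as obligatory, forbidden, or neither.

Forbidden

Premise 3, F(~k), is equivalent to O(k).
Applying K to premise 5 (O(k ⊃ s)) and O(k) yields O(s).
With premise 9, O(s ⊃ n), the K-axiom yields O(n).
The contrapositive of premise 4 (O(~w ⊃ ~n)) is O(n ⊃ w), and O(n) is already established, so O(w).
The contrapositive of premise 1 (O(d ⊃ ~w)) is O(w ⊃ ~d), and O(w) is already established, so O(~d).
Premises 2, 6, 7, 8 do not contribute to this derivation.
Thus O(~d), which is F(d): d is forbidden.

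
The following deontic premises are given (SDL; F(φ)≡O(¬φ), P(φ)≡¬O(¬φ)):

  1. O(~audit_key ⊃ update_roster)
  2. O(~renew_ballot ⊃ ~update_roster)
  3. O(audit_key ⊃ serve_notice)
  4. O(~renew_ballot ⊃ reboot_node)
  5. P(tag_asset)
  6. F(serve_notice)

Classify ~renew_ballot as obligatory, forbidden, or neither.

Premise 6 is F(serve_notice), i.e. O(~serve_notice).
Premise 3, O(audit_key ⊃ serve_notice), contraposes to O(~serve_notice ⊃ ~audit_key); with O(~serve_notice) we get O(~audit_key).
With premise 1, O(~audit_key ⊃ update_roster), the K-axiom yields O(update_roster).
Premise 2, O(~renew_ballot ⊃ ~update_roster), contraposes to O(update_roster ⊃ renew_ballot); with O(update_roster) we get O(renew_ballot).
Premises 4, 5 do not contribute to this derivation.
Thus O(renew_ballot), which is F(~renew_ballot): ~renew_ballot is forbidden.

Forbidden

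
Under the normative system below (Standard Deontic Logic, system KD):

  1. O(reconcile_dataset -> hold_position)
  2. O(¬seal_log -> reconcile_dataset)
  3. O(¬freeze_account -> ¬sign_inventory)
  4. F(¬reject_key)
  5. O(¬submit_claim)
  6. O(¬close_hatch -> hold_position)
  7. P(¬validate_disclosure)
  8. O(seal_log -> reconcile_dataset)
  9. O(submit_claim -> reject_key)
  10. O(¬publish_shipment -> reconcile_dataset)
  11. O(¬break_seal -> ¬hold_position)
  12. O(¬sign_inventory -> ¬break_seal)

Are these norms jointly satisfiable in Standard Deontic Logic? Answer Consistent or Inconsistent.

Premise 9 is O(submit_claim -> reject_key); even if O(reject_key) held, inferring O(submit_claim) would be affirming the consequent — invalid.
So O(submit_claim) is not derivable, and the apparent clash with O(¬submit_claim) does not arise.
A world satisfying every obligation exists (e.g. break_seal=true, close_hatch=false, freeze_account=true, hold_position=true, publish_shipment=false, reconcile_dataset=true, reject_key=true, seal_log=false, sign_inventory=true, submit_claim=false, validate_disclosure=false); no atom is both obligatory and forbidden, so the set is consistent.

Consistent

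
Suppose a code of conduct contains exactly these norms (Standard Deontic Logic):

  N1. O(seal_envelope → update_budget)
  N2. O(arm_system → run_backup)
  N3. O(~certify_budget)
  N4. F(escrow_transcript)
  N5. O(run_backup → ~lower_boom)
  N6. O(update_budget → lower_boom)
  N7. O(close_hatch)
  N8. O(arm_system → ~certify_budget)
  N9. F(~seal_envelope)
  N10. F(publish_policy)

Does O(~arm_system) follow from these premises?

Yes

F(~seal_envelope) at premise 9 means O(seal_envelope).
With premise 1, O(seal_envelope → update_budget), the K-axiom yields O(update_budget).
From O(update_budget) and premise 6, O(update_budget → lower_boom), we obtain O(lower_boom).
Premise 5, O(run_backup → ~lower_boom), contraposes to O(lower_boom → ~run_backup); with O(lower_boom) we get O(~run_backup).
Premise 2, O(arm_system → run_backup), contraposes to O(~run_backup → ~arm_system); with O(~run_backup) we get O(~arm_system).
Premises 3, 4, 7, 8, 10 do not contribute to this derivation.
So O(~arm_system) follows.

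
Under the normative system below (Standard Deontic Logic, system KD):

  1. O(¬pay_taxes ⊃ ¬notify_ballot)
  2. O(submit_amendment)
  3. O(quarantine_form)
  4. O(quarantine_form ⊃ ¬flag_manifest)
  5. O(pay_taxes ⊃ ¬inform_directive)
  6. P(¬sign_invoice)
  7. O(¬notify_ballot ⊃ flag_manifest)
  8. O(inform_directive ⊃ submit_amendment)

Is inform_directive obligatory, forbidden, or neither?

Forbidden

From premise 3 we have O(quarantine_form).
From O(quarantine_form) and premise 4, O(quarantine_form ⊃ ¬flag_manifest), we obtain O(¬flag_manifest).
Premise 7, O(¬notify_ballot ⊃ flag_manifest), contraposes to O(¬flag_manifest ⊃ notify_ballot); with O(¬flag_manifest) we get O(notify_ballot).
Premise 1 is O(¬pay_taxes ⊃ ¬notify_ballot); contrapositively O(notify_ballot ⊃ pay_taxes). Since O(notify_ballot) holds, K gives O(pay_taxes).
Premise 5 is O(pay_taxes ⊃ ¬inform_directive); since O(pay_taxes), deontic closure gives O(¬inform_directive).
Premises 2, 6, 8 do not contribute to this derivation.
Thus O(¬inform_directive), which is F(inform_directive): inform_directive is forbidden.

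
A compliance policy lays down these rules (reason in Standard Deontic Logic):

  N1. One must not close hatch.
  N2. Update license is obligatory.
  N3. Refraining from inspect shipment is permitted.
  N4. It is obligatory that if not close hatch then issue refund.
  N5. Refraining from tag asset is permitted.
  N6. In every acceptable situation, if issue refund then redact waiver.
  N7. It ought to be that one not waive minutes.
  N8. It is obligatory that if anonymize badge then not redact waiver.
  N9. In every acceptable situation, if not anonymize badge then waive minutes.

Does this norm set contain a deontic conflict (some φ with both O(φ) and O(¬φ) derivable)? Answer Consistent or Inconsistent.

Premise 7 gives O(¬waive_minutes).
The contrapositive of premise 9 (O(¬anonymize_badge → waive_minutes)) is O(¬waive_minutes → anonymize_badge), and O(¬waive_minutes) is already established, so O(anonymize_badge).
Applying K to premise 8 (O(anonymize_badge → ¬redact_waiver)) and O(anonymize_badge) yields O(¬redact_waiver).
Premise 6 is O(issue_refund → redact_waiver); contrapositively O(¬redact_waiver → ¬issue_refund). Since O(¬redact_waiver) holds, K gives O(¬issue_refund).
Premise 4, O(¬close_hatch → issue_refund), contraposes to O(¬issue_refund → close_hatch); with O(¬issue_refund) we get O(close_hatch).
Yet premise 1 is F(close_hatch), i.e. O(¬close_hatch).
We now have both O(close_hatch) and O(¬close_hatch) — close_hatch is simultaneously obligatory and forbidden, violating the D-axiom.

Inconsistent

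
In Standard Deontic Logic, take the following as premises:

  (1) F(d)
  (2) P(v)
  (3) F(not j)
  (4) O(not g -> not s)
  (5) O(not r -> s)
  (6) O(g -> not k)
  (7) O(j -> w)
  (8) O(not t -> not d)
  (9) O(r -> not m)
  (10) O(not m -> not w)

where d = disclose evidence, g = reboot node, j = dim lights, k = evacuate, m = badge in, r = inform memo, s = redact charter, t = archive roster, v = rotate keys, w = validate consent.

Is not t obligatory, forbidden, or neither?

Premise 8 is O(not t -> not d); even if O(not d) held, inferring O(not t) would be affirming the consequent — invalid.
No premise or chain of K-axiom applications forces O(not t), and none forces O(t). So not t is neither obligatory nor forbidden under these norms.

Neither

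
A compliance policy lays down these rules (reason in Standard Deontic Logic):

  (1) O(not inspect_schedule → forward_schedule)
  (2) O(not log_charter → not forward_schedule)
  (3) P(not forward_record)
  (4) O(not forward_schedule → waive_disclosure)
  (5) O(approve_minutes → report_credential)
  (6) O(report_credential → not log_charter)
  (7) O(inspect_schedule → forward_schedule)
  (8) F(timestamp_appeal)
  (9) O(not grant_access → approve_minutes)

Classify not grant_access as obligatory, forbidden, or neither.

Forbidden

By case analysis on not inspect_schedule: premise 1 gives O(not inspect_schedule → forward_schedule) and premise 7 gives O(inspect_schedule → forward_schedule), so O(forward_schedule) either way.
The contrapositive of premise 2 (O(not log_charter → not forward_schedule)) is O(forward_schedule → log_charter), and O(forward_schedule) is already established, so O(log_charter).
Premise 6, O(report_credential → not log_charter), contraposes to O(log_charter → not report_credential); with O(log_charter) we get O(not report_credential).
Premise 5 is O(approve_minutes → report_credential); contrapositively O(not report_credential → not approve_minutes). Since O(not report_credential) holds, K gives O(not approve_minutes).
The contrapositive of premise 9 (O(not grant_access → approve_minutes)) is O(not approve_minutes → grant_access), and O(not approve_minutes) is already established, so O(grant_access).
Premises 3, 4, 8 do not contribute to this derivation.
Thus O(grant_access), which is F(not grant_access): not grant_access is forbidden.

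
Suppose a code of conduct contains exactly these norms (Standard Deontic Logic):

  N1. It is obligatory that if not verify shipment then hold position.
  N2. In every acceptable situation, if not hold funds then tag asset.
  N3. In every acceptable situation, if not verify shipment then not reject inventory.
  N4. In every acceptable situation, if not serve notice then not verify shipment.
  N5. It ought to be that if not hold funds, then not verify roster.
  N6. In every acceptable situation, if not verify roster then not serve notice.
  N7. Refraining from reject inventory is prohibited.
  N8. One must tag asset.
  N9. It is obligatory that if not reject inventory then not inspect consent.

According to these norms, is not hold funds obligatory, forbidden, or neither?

Forbidden

Premise 7, F(¬reject_inventory), is equivalent to O(reject_inventory).
Premise 3 is O(¬verify_shipment → ¬reject_inventory); contrapositively O(reject_inventory → verify_shipment). Since O(reject_inventory) holds, K gives O(verify_shipment).
Premise 4 is O(¬serve_notice → ¬verify_shipment); contrapositively O(verify_shipment → serve_notice). Since O(verify_shipment) holds, K gives O(serve_notice).
Premise 6, O(¬verify_roster → ¬serve_notice), contraposes to O(serve_notice → verify_roster); with O(serve_notice) we get O(verify_roster).
Premise 5 is O(¬hold_funds → ¬verify_roster); contrapositively O(verify_roster → hold_funds). Since O(verify_roster) holds, K gives O(hold_funds).
Premises 1, 2, 8, 9 do not contribute to this derivation.
Thus O(hold_funds), which is F(¬hold_funds): ¬hold_funds is forbidden.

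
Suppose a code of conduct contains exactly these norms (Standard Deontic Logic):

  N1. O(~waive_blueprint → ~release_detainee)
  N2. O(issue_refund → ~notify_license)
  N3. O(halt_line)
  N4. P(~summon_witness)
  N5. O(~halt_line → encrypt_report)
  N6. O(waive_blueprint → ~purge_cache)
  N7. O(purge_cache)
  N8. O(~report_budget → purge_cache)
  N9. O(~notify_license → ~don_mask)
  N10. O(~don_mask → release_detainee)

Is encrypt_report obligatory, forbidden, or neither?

Premise 5 is O(~halt_line → encrypt_report), but O(~halt_line) is not derivable from the premises, so it does not yield O(encrypt_report).
No premise or chain of K-axiom applications forces O(encrypt_report), and none forces O(~encrypt_report). So encrypt_report is neither obligatory nor forbidden under these norms.

Neither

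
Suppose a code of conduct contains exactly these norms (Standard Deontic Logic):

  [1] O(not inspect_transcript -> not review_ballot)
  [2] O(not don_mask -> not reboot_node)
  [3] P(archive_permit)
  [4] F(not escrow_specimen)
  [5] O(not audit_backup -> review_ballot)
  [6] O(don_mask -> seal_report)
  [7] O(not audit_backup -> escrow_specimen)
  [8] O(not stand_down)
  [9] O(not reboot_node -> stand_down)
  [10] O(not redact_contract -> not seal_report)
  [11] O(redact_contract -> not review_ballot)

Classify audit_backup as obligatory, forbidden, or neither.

Premise 8 states O(not stand_down) outright.
Premise 9, O(not reboot_node -> stand_down), contraposes to O(not stand_down -> reboot_node); with O(not stand_down) we get O(reboot_node).
The contrapositive of premise 2 (O(not don_mask -> not reboot_node)) is O(reboot_node -> don_mask), and O(reboot_node) is already established, so O(don_mask).
Premise 6 is O(don_mask -> seal_report); since O(don_mask), deontic closure gives O(seal_report).
The contrapositive of premise 10 (O(not redact_contract -> not seal_report)) is O(seal_report -> redact_contract), and O(seal_report) is already established, so O(redact_contract).
From O(redact_contract) and premise 11, O(redact_contract -> not review_ballot), we obtain O(not review_ballot).
Premise 5 is O(not audit_backup -> review_ballot); contrapositively O(not review_ballot -> audit_backup). Since O(not review_ballot) holds, K gives O(audit_backup).
Premises 1, 3, 4, 7 do not contribute to this derivation.
Hence audit_backup is obligatory.

Obligatory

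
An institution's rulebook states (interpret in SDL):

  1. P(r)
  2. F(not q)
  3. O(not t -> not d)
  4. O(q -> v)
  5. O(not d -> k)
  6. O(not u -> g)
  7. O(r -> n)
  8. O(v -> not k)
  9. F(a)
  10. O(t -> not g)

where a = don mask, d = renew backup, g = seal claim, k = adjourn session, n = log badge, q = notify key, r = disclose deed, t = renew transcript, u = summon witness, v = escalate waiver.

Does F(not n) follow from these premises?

Premise 7 is O(r -> n), but O(r) is not derivable from the premises (the permission P(r) asserts only not O(not r), not O(r)), so it does not yield O(n).
No other premise forces O(n). An ideal world satisfying every premise can still have not n true, so F(not n) is not derivable.

No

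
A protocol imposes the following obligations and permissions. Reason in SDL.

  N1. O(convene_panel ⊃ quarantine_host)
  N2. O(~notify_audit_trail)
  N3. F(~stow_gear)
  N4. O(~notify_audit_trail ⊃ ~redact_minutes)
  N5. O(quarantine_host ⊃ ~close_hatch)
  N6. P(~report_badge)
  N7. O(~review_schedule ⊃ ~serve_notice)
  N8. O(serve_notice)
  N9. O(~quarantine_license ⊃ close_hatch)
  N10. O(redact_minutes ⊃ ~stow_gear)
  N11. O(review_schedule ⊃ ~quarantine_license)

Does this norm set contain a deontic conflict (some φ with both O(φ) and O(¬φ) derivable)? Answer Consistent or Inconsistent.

Consistent

Premise 10 is O(redact_minutes ⊃ ~stow_gear), but O(redact_minutes) is not derivable from the premises, so it does not yield O(~stow_gear).
So O(~stow_gear) is not derivable, and the apparent clash with O(stow_gear) does not arise.
A world satisfying every obligation exists (e.g. close_hatch=true, convene_panel=false, notify_audit_trail=false, quarantine_host=false, quarantine_license=false, redact_minutes=false, report_badge=false, review_schedule=true, serve_notice=true, stow_gear=true); no atom is both obligatory and forbidden, so the set is consistent.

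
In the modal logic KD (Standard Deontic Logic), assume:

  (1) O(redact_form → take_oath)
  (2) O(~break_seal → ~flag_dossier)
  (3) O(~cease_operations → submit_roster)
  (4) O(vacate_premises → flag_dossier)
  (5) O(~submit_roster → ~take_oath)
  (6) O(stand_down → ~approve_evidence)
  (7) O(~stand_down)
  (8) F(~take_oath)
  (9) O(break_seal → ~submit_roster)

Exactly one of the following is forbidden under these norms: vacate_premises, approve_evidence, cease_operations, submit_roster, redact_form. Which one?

vacate_premises

Premise 8 is F(~take_oath), i.e. O(take_oath).
The contrapositive of premise 5 (O(~submit_roster → ~take_oath)) is O(take_oath → submit_roster), and O(take_oath) is already established, so O(submit_roster).
Premise 9, O(break_seal → ~submit_roster), contraposes to O(submit_roster → ~break_seal); with O(submit_roster) we get O(~break_seal).
With premise 2, O(~break_seal → ~flag_dossier), the K-axiom yields O(~flag_dossier).
The contrapositive of premise 4 (O(vacate_premises → flag_dossier)) is O(~flag_dossier → ~vacate_premises), and O(~flag_dossier) is already established, so O(~vacate_premises).
So O(~vacate_premises) holds, i.e. vacate_premises is forbidden. None of the other listed options is forbidden under the premises.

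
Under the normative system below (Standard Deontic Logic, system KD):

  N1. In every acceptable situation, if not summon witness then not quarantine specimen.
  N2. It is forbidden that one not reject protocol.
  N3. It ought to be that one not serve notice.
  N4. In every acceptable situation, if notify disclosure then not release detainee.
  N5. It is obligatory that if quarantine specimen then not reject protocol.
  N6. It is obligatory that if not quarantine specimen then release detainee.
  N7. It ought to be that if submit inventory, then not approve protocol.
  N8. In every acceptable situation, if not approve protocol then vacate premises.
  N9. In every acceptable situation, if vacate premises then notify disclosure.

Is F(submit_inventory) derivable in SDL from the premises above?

Premise 2 is F(¬reject_protocol), i.e. O(reject_protocol).
Premise 5, O(quarantine_specimen → ¬reject_protocol), contraposes to O(reject_protocol → ¬quarantine_specimen); with O(reject_protocol) we get O(¬quarantine_specimen).
Premise 6 is O(¬quarantine_specimen → release_detainee); since O(¬quarantine_specimen), deontic closure gives O(release_detainee).
Premise 4, O(notify_disclosure → ¬release_detainee), contraposes to O(release_detainee → ¬notify_disclosure); with O(release_detainee) we get O(¬notify_disclosure).
Premise 9, O(vacate_premises → notify_disclosure), contraposes to O(¬notify_disclosure → ¬vacate_premises); with O(¬notify_disclosure) we get O(¬vacate_premises).
The contrapositive of premise 8 (O(¬approve_protocol → vacate_premises)) is O(¬vacate_premises → approve_protocol), and O(¬vacate_premises) is already established, so O(approve_protocol).
The contrapositive of premise 7 (O(submit_inventory → ¬approve_protocol)) is O(approve_protocol → ¬submit_inventory), and O(approve_protocol) is already established, so O(¬submit_inventory).
Premises 1, 3 do not contribute to this derivation.
So O(¬submit_inventory) holds, i.e. F(submit_inventory). The claim follows.

Yes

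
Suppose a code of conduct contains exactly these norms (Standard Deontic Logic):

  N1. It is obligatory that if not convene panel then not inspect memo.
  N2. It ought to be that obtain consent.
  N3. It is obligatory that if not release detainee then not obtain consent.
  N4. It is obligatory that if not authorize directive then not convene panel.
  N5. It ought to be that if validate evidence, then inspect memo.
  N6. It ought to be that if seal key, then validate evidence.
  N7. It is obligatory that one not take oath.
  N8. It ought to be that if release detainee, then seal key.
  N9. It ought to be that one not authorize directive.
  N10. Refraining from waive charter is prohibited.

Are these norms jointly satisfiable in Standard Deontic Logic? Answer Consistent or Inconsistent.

From premise 2 we have O(obtain_consent).
The contrapositive of premise 3 (O(¬release_detainee → ¬obtain_consent)) is O(obtain_consent → release_detainee), and O(obtain_consent) is already established, so O(release_detainee).
With premise 8, O(release_detainee → seal_key), the K-axiom yields O(seal_key).
Applying K to premise 6 (O(seal_key → validate_evidence)) and O(seal_key) yields O(validate_evidence).
Premise 5 is O(validate_evidence → inspect_memo); since O(validate_evidence), deontic closure gives O(inspect_memo).
Premise 1, O(¬convene_panel → ¬inspect_memo), contraposes to O(inspect_memo → convene_panel); with O(inspect_memo) we get O(convene_panel).
Premise 4, O(¬authorize_directive → ¬convene_panel), contraposes to O(convene_panel → authorize_directive); with O(convene_panel) we get O(authorize_directive).
Yet premise 9 states O(¬authorize_directive).
We now have both O(authorize_directive) and O(¬authorize_directive) — authorize_directive is simultaneously obligatory and forbidden, violating the D-axiom.

Inconsistent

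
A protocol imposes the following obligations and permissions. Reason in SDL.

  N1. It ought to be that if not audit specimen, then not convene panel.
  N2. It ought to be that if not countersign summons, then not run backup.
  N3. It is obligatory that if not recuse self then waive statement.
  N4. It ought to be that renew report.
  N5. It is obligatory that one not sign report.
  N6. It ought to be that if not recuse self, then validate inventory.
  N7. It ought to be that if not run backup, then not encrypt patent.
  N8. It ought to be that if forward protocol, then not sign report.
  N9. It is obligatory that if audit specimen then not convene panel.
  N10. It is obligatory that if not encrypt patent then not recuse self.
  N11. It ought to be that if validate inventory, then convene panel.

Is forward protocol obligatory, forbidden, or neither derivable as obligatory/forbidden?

Neither

Premise 8 is O(forward_protocol → ¬sign_report); even if O(¬sign_report) held, inferring O(forward_protocol) would be affirming the consequent — invalid.
No premise or chain of K-axiom applications forces O(forward_protocol), and none forces O(¬forward_protocol). So forward_protocol is neither obligatory nor forbidden under these norms.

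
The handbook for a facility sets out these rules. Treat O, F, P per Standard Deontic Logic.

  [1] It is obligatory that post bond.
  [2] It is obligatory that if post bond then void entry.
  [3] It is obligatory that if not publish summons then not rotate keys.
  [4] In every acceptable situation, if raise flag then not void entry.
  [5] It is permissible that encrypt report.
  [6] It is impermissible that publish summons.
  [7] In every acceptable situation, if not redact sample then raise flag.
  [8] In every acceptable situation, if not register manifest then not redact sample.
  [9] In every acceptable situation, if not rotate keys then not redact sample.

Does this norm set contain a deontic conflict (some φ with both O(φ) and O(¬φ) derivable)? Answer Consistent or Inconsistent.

F(publish_summons) at premise 6 means O(¬publish_summons).
Applying K to premise 3 (O(¬publish_summons → ¬rotate_keys)) and O(¬publish_summons) yields O(¬rotate_keys).
Applying K to premise 9 (O(¬rotate_keys → ¬redact_sample)) and O(¬rotate_keys) yields O(¬redact_sample).
Applying K to premise 7 (O(¬redact_sample → raise_flag)) and O(¬redact_sample) yields O(raise_flag).
Applying K to premise 4 (O(raise_flag → ¬void_entry)) and O(raise_flag) yields O(¬void_entry).
Premise 2, O(post_bond → void_entry), contraposes to O(¬void_entry → ¬post_bond); with O(¬void_entry) we get O(¬post_bond).
But premise 1 directly asserts O(post_bond).
We now have both O(¬post_bond) and O(post_bond) — post_bond is simultaneously obligatory and forbidden, violating the D-axiom.

Inconsistent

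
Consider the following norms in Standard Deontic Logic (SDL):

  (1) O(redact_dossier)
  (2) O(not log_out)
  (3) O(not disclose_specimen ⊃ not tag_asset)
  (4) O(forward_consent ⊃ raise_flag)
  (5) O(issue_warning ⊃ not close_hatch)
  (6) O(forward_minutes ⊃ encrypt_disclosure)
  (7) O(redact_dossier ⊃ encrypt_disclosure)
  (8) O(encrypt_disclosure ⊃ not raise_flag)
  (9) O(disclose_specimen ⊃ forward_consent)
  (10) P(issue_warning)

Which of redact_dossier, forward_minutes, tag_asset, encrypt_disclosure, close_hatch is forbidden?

From premise 1 we have O(redact_dossier).
Premise 7 is O(redact_dossier ⊃ encrypt_disclosure); since O(redact_dossier), deontic closure gives O(encrypt_disclosure).
Applying K to premise 8 (O(encrypt_disclosure ⊃ not raise_flag)) and O(encrypt_disclosure) yields O(not raise_flag).
Premise 4, O(forward_consent ⊃ raise_flag), contraposes to O(not raise_flag ⊃ not forward_consent); with O(not raise_flag) we get O(not forward_consent).
Premise 9 is O(disclose_specimen ⊃ forward_consent); contrapositively O(not forward_consent ⊃ not disclose_specimen). Since O(not forward_consent) holds, K gives O(not disclose_specimen).
From O(not disclose_specimen) and premise 3, O(not disclose_specimen ⊃ not tag_asset), we obtain O(not tag_asset).
So O(not tag_asset) holds, i.e. tag_asset is forbidden. None of the other listed options is forbidden under the premises.

tag_asset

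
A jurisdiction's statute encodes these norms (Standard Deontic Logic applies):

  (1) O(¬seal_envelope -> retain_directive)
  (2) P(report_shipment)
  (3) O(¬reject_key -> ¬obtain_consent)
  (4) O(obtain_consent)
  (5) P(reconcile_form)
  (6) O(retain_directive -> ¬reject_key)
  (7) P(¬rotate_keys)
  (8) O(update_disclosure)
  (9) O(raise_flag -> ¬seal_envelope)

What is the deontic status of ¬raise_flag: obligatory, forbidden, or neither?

Premise 4 gives O(obtain_consent).
Premise 3 is O(¬reject_key -> ¬obtain_consent); contrapositively O(obtain_consent -> reject_key). Since O(obtain_consent) holds, K gives O(reject_key).
Premise 6, O(retain_directive -> ¬reject_key), contraposes to O(reject_key -> ¬retain_directive); with O(reject_key) we get O(¬retain_directive).
The contrapositive of premise 1 (O(¬seal_envelope -> retain_directive)) is O(¬retain_directive -> seal_envelope), and O(¬retain_directive) is already established, so O(seal_envelope).
The contrapositive of premise 9 (O(raise_flag -> ¬seal_envelope)) is O(seal_envelope -> ¬raise_flag), and O(seal_envelope) is already established, so O(¬raise_flag).
Premises 2, 5, 7, 8 do not contribute to this derivation.
Hence ¬raise_flag is obligatory.

Obligatory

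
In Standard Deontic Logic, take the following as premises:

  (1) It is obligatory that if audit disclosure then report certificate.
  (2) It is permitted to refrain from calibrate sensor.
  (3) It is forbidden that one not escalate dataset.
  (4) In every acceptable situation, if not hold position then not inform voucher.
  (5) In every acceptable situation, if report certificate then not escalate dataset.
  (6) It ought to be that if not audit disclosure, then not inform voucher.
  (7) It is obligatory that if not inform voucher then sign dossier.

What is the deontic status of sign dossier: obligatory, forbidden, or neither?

Obligatory

Premise 3 is F(¬escalate_dataset), i.e. O(escalate_dataset).
Premise 5 is O(report_certificate → ¬escalate_dataset); contrapositively O(escalate_dataset → ¬report_certificate). Since O(escalate_dataset) holds, K gives O(¬report_certificate).
Premise 1, O(audit_disclosure → report_certificate), contraposes to O(¬report_certificate → ¬audit_disclosure); with O(¬report_certificate) we get O(¬audit_disclosure).
From O(¬audit_disclosure) and premise 6, O(¬audit_disclosure → ¬inform_voucher), we obtain O(¬inform_voucher).
Applying K to premise 7 (O(¬inform_voucher → sign_dossier)) and O(¬inform_voucher) yields O(sign_dossier).
Premises 2, 4 do not contribute to this derivation.
Hence sign_dossier is obligatory.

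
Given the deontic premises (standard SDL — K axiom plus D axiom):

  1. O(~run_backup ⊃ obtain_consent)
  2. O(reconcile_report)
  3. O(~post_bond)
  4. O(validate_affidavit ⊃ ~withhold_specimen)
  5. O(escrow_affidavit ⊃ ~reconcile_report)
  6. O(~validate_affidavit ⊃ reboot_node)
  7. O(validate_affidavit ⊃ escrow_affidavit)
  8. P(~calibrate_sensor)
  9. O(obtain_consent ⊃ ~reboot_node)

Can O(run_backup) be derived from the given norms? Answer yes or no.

From premise 2 we have O(reconcile_report).
Premise 5 is O(escrow_affidavit ⊃ ~reconcile_report); contrapositively O(reconcile_report ⊃ ~escrow_affidavit). Since O(reconcile_report) holds, K gives O(~escrow_affidavit).
Premise 7 is O(validate_affidavit ⊃ escrow_affidavit); contrapositively O(~escrow_affidavit ⊃ ~validate_affidavit). Since O(~escrow_affidavit) holds, K gives O(~validate_affidavit).
From O(~validate_affidavit) and premise 6, O(~validate_affidavit ⊃ reboot_node), we obtain O(reboot_node).
Premise 9, O(obtain_consent ⊃ ~reboot_node), contraposes to O(reboot_node ⊃ ~obtain_consent); with O(reboot_node) we get O(~obtain_consent).
The contrapositive of premise 1 (O(~run_backup ⊃ obtain_consent)) is O(~obtain_consent ⊃ run_backup), and O(~obtain_consent) is already established, so O(run_backup).
Premises 3, 4, 8 do not contribute to this derivation.
So O(run_backup) follows.

Yes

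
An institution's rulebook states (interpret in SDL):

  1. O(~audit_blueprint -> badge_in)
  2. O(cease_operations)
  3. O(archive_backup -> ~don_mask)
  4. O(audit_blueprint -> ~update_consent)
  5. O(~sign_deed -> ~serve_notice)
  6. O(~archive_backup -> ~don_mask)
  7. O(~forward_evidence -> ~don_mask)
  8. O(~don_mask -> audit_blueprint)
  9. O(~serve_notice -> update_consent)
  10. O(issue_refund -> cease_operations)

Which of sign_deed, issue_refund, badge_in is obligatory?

Premises 6 and 3 are O(~archive_backup -> ~don_mask) and O(archive_backup -> ~don_mask); every ideal world satisfies ~archive_backup or archive_backup, so in either case ~don_mask holds — hence O(~don_mask).
Applying K to premise 8 (O(~don_mask -> audit_blueprint)) and O(~don_mask) yields O(audit_blueprint).
With premise 4, O(audit_blueprint -> ~update_consent), the K-axiom yields O(~update_consent).
Premise 9, O(~serve_notice -> update_consent), contraposes to O(~update_consent -> serve_notice); with O(~update_consent) we get O(serve_notice).
Premise 5 is O(~sign_deed -> ~serve_notice); contrapositively O(serve_notice -> sign_deed). Since O(serve_notice) holds, K gives O(sign_deed).
So O(sign_deed) holds — sign_deed is obligatory. None of the other listed options is made obligatory by any chain of premises.

sign_deed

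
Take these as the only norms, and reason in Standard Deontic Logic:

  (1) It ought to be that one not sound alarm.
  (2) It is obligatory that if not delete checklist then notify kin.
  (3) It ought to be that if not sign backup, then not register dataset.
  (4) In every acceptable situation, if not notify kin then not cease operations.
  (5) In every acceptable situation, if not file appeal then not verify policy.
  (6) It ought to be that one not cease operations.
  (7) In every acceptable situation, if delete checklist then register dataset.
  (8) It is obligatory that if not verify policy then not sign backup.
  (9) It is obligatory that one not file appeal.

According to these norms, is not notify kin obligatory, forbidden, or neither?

Forbidden

Premise 9 states O(¬file_appeal) outright.
Applying K to premise 5 (O(¬file_appeal → ¬verify_policy)) and O(¬file_appeal) yields O(¬verify_policy).
With premise 8, O(¬verify_policy → ¬sign_backup), the K-axiom yields O(¬sign_backup).
Applying K to premise 3 (O(¬sign_backup → ¬register_dataset)) and O(¬sign_backup) yields O(¬register_dataset).
Premise 7 is O(delete_checklist → register_dataset); contrapositively O(¬register_dataset → ¬delete_checklist). Since O(¬register_dataset) holds, K gives O(¬delete_checklist).
With premise 2, O(¬delete_checklist → notify_kin), the K-axiom yields O(notify_kin).
Premises 1, 4, 6 do not contribute to this derivation.
Thus O(notify_kin), which is F(¬notify_kin): ¬notify_kin is forbidden.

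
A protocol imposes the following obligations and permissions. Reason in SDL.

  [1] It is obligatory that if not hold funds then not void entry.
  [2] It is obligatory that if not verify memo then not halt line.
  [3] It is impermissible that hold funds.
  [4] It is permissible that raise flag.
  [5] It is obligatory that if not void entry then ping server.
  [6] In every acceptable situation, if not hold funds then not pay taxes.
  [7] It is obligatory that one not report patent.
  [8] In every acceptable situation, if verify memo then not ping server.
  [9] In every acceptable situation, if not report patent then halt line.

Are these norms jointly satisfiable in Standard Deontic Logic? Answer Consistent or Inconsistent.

Premise 7 states O(¬report_patent) outright.
With premise 9, O(¬report_patent → halt_line), the K-axiom yields O(halt_line).
Premise 2, O(¬verify_memo → ¬halt_line), contraposes to O(halt_line → verify_memo); with O(halt_line) we get O(verify_memo).
Premise 8 is O(verify_memo → ¬ping_server); since O(verify_memo), deontic closure gives O(¬ping_server).
Premise 5 is O(¬void_entry → ping_server); contrapositively O(¬ping_server → void_entry). Since O(¬ping_server) holds, K gives O(void_entry).
Premise 1, O(¬hold_funds → ¬void_entry), contraposes to O(void_entry → hold_funds); with O(void_entry) we get O(hold_funds).
But premise 3, F(hold_funds), means O(¬hold_funds).
We now have both O(hold_funds) and O(¬hold_funds) — hold_funds is simultaneously obligatory and forbidden, violating the D-axiom.

Inconsistent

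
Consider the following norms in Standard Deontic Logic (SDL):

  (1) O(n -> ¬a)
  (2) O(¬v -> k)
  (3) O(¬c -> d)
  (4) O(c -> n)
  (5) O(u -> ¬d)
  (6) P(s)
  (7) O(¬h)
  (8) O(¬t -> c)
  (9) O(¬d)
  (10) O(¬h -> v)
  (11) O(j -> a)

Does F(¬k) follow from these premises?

No

Premise 2 is O(¬v -> k), but O(¬v) is not derivable from the premises, so it does not yield O(k).
No other premise forces O(k). An ideal world satisfying every premise can still have ¬k true, so F(¬k) is not derivable.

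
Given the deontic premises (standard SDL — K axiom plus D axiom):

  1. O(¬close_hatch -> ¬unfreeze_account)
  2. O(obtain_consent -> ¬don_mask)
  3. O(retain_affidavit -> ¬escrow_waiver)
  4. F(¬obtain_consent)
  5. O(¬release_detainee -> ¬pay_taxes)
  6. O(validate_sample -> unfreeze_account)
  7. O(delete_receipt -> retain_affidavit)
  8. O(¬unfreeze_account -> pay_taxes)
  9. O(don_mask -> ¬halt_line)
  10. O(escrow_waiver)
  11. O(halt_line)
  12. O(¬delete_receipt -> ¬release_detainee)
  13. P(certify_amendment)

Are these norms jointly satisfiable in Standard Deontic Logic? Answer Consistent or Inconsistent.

Consistent

Premise 9 is O(don_mask -> ¬halt_line), but O(don_mask) is not derivable from the premises, so it does not yield O(¬halt_line).
So O(¬halt_line) is not derivable, and the apparent clash with O(halt_line) does not arise.
A world satisfying every obligation exists (e.g. certify_amendment=false, close_hatch=true, delete_receipt=false, don_mask=false, escrow_waiver=true, halt_line=true, obtain_consent=true, pay_taxes=false, release_detainee=false, retain_affidavit=false, unfreeze_account=true, validate_sample=false); no atom is both obligatory and forbidden, so the set is consistent.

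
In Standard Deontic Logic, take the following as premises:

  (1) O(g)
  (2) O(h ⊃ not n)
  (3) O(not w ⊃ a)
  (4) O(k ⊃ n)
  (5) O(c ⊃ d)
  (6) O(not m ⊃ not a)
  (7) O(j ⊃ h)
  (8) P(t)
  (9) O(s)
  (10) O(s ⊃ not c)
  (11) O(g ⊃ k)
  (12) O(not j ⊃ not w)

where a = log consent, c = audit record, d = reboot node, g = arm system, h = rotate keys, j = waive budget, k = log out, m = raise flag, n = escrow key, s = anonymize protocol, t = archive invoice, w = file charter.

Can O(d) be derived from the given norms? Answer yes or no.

No

Premise 5 is O(c ⊃ d), but O(c) is not derivable from the premises, so it does not yield O(d).
No other premise forces O(d). An ideal world satisfying every premise can still have d false, so O(d) is not derivable.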